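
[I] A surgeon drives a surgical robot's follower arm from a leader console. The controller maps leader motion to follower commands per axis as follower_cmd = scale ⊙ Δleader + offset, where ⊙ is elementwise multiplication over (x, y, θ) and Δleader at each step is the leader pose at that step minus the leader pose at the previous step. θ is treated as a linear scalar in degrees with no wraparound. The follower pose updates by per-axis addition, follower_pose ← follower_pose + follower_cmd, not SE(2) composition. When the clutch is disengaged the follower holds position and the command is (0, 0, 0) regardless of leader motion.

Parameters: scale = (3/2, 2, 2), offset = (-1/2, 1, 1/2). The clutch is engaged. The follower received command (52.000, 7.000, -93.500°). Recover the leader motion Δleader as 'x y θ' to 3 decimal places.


35.000 3.000 -47.000

axis x: (52.000 − -1/2) / (3/2) = 35.000
axis y: (7.000 − 1) / (2) = 3.000
axis θ: (-93.500 − 1/2) / (2) = -47.000


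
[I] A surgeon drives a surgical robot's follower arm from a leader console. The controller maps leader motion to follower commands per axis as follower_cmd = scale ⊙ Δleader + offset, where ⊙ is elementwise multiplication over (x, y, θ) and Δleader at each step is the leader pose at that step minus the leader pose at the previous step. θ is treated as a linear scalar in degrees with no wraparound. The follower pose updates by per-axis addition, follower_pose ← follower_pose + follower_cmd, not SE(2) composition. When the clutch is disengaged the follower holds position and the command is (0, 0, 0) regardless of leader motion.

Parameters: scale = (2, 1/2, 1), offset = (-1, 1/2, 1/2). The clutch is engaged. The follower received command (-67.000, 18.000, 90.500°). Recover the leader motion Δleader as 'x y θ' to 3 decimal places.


axis x: (-67.000 − -1) / (2) = -33.000
axis y: (18.000 − 1/2) / (1/2) = 35.000
axis θ: (90.500 − 1/2) / (1) = 90.000

-33.000 35.000 90.000


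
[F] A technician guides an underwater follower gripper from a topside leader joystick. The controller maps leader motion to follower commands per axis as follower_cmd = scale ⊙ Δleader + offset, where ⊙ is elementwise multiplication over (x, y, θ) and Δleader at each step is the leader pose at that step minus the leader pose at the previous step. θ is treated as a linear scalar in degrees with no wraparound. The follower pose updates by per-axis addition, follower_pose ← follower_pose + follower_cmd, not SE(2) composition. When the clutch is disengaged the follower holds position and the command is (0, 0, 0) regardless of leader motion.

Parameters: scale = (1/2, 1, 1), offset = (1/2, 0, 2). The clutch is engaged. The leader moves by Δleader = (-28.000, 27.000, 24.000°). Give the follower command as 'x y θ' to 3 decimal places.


-13.500 27.000 26.000

axis x: 1/2·-28.000 + 1/2 = -13.500
axis y: 1·27.000 + 0 = 27.000
axis θ: 1·24.000 + 2 = 26.000


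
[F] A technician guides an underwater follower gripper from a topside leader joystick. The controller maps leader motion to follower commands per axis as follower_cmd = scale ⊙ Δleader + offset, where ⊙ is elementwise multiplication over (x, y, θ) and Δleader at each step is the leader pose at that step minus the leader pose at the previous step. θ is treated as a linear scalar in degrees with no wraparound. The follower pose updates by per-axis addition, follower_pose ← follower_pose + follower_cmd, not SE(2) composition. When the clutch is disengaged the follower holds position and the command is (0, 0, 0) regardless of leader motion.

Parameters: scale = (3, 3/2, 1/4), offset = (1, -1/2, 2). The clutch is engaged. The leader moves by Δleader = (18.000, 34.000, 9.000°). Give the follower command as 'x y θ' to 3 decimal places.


55.000 50.500 4.250

axis x: 3·18.000 + 1 = 55.000
axis y: 3/2·34.000 + -1/2 = 50.500
axis θ: 1/4·9.000 + 2 = 4.250


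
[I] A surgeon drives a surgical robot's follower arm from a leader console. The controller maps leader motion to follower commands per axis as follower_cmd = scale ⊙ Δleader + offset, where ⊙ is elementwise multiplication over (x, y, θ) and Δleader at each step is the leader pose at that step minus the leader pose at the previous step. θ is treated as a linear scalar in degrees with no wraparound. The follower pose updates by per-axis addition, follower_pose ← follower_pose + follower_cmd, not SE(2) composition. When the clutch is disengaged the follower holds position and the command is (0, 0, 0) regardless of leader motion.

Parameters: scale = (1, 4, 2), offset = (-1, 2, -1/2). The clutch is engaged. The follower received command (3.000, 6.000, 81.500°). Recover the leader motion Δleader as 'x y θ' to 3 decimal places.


4.000 1.000 41.000

axis x: (3.000 − -1) / (1) = 4.000
axis y: (6.000 − 2) / (4) = 1.000
axis θ: (81.500 − -1/2) / (2) = 41.000


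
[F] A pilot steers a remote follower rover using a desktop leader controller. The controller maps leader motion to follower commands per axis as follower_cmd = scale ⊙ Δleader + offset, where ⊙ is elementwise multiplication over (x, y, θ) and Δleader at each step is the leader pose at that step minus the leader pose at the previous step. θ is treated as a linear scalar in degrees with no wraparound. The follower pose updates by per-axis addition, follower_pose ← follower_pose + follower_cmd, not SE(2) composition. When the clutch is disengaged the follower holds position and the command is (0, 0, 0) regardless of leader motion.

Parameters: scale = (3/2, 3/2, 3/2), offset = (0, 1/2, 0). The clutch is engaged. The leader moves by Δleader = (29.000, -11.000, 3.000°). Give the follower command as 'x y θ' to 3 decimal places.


43.500 -16.000 4.500

axis x: 3/2·29.000 + 0 = 43.500
axis y: 3/2·-11.000 + 1/2 = -16.000
axis θ: 3/2·3.000 + 0 = 4.500


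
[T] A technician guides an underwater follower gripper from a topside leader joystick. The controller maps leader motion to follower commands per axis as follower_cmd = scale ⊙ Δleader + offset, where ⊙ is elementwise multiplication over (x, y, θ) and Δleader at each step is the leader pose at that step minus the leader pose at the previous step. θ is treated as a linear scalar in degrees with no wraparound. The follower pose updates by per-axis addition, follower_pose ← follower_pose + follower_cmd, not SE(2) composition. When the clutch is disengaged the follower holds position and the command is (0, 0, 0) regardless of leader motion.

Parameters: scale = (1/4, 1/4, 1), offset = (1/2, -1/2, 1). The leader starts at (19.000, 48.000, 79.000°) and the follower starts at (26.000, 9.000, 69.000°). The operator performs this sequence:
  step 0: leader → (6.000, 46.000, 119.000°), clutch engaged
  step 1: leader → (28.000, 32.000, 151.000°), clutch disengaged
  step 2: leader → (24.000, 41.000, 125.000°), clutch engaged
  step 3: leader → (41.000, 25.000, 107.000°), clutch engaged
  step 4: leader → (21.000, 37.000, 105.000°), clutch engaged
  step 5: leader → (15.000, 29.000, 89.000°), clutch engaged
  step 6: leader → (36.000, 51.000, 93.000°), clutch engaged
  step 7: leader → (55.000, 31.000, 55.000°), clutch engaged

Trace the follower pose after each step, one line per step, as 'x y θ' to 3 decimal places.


step 0: Δleader=(-13.000, -2.000, 40.000°), engaged; cmd=(-2.750, -1.000, 41.000°) → follower=(23.250, 8.000, 110.000°)
step 1: Δleader=(22.000, -14.000, 32.000°), disengaged; cmd=(0,0,0) → follower holds at (23.250, 8.000, 110.000°)
step 2: Δleader=(-4.000, 9.000, -26.000°), engaged; cmd=(-0.500, 1.750, -25.000°) → follower=(22.750, 9.750, 85.000°)
step 3: Δleader=(17.000, -16.000, -18.000°), engaged; cmd=(4.750, -4.500, -17.000°) → follower=(27.500, 5.250, 68.000°)
step 4: Δleader=(-20.000, 12.000, -2.000°), engaged; cmd=(-4.500, 2.500, -1.000°) → follower=(23.000, 7.750, 67.000°)
step 5: Δleader=(-6.000, -8.000, -16.000°), engaged; cmd=(-1.000, -2.500, -15.000°) → follower=(22.000, 5.250, 52.000°)
step 6: Δleader=(21.000, 22.000, 4.000°), engaged; cmd=(5.750, 5.000, 5.000°) → follower=(27.750, 10.250, 57.000°)
step 7: Δleader=(19.000, -20.000, -38.000°), engaged; cmd=(5.250, -5.500, -37.000°) → follower=(33.000, 4.750, 20.000°)

23.250 8.000 110.000
23.250 8.000 110.000
22.750 9.750 85.000
27.500 5.250 68.000
23.000 7.750 67.000
22.000 5.250 52.000
27.750 10.250 57.000
33.000 4.750 20.000


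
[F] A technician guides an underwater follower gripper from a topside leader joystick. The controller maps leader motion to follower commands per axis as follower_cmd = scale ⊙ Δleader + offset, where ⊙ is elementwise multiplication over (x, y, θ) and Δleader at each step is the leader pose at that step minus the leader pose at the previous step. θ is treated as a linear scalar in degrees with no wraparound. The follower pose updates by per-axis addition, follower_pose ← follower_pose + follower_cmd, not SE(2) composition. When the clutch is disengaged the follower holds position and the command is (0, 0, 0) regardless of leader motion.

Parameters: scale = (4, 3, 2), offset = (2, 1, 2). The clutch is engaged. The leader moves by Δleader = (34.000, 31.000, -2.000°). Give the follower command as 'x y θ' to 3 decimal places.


axis x: 4·34.000 + 2 = 138.000
axis y: 3·31.000 + 1 = 94.000
axis θ: 2·-2.000 + 2 = -2.000

138.000 94.000 -2.000


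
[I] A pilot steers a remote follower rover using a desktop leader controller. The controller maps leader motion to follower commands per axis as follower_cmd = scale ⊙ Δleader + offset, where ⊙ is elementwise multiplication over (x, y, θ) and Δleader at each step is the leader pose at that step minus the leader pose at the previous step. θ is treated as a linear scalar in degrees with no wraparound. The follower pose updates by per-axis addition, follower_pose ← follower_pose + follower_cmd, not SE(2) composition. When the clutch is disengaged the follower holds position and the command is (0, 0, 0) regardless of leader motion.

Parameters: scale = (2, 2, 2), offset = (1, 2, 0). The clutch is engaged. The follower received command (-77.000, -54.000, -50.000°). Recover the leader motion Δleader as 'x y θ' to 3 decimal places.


axis x: (-77.000 − 1) / (2) = -39.000
axis y: (-54.000 − 2) / (2) = -28.000
axis θ: (-50.000 − 0) / (2) = -25.000

-39.000 -28.000 -25.000


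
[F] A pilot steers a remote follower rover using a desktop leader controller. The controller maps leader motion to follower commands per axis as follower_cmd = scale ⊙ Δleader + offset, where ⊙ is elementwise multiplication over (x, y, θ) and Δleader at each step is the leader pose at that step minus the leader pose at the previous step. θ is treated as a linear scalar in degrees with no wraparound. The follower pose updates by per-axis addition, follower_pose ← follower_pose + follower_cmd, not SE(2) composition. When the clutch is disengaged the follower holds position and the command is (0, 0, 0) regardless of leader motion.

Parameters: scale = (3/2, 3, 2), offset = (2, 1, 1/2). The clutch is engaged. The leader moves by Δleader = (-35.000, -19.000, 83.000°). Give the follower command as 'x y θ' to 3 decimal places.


axis x: 3/2·-35.000 + 2 = -50.500
axis y: 3·-19.000 + 1 = -56.000
axis θ: 2·83.000 + 1/2 = 166.500

-50.500 -56.000 166.500


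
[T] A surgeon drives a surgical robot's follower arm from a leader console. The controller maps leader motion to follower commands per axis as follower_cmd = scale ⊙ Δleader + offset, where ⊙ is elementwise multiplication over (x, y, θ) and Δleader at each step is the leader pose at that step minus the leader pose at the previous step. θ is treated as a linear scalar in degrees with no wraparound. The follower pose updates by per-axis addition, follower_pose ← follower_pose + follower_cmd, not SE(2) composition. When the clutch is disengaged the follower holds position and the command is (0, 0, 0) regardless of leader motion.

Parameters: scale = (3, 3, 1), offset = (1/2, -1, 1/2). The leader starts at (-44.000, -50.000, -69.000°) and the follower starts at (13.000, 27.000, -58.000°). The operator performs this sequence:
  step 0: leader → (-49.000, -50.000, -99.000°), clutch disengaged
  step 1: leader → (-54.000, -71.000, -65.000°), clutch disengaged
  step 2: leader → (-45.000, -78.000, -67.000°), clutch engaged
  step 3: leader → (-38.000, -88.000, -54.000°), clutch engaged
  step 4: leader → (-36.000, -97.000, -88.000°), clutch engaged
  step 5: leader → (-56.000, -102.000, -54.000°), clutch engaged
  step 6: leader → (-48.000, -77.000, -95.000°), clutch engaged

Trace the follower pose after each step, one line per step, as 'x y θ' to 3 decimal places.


13.000 27.000 -58.000
13.000 27.000 -58.000
40.500 5.000 -59.500
62.000 -26.000 -46.000
68.500 -54.000 -79.500
9.000 -70.000 -45.000
33.500 4.000 -85.500

step 0: Δleader=(-5.000, 0.000, -30.000°), disengaged; cmd=(0,0,0) → follower holds at (13.000, 27.000, -58.000°)
step 1: Δleader=(-5.000, -21.000, 34.000°), disengaged; cmd=(0,0,0) → follower holds at (13.000, 27.000, -58.000°)
step 2: Δleader=(9.000, -7.000, -2.000°), engaged; cmd=(27.500, -22.000, -1.500°) → follower=(40.500, 5.000, -59.500°)
step 3: Δleader=(7.000, -10.000, 13.000°), engaged; cmd=(21.500, -31.000, 13.500°) → follower=(62.000, -26.000, -46.000°)
step 4: Δleader=(2.000, -9.000, -34.000°), engaged; cmd=(6.500, -28.000, -33.500°) → follower=(68.500, -54.000, -79.500°)
step 5: Δleader=(-20.000, -5.000, 34.000°), engaged; cmd=(-59.500, -16.000, 34.500°) → follower=(9.000, -70.000, -45.000°)
step 6: Δleader=(8.000, 25.000, -41.000°), engaged; cmd=(24.500, 74.000, -40.500°) → follower=(33.500, 4.000, -85.500°)


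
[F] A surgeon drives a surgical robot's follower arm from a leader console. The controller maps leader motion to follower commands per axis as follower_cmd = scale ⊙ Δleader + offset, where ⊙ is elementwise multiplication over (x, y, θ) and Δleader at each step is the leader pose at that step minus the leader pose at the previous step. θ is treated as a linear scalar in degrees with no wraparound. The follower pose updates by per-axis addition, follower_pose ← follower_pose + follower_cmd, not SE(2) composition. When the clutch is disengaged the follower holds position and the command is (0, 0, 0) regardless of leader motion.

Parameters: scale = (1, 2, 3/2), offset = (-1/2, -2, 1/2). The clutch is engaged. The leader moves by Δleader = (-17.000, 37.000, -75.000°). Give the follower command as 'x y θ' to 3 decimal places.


-17.500 72.000 -112.000

axis x: 1·-17.000 + -1/2 = -17.500
axis y: 2·37.000 + -2 = 72.000
axis θ: 3/2·-75.000 + 1/2 = -112.000


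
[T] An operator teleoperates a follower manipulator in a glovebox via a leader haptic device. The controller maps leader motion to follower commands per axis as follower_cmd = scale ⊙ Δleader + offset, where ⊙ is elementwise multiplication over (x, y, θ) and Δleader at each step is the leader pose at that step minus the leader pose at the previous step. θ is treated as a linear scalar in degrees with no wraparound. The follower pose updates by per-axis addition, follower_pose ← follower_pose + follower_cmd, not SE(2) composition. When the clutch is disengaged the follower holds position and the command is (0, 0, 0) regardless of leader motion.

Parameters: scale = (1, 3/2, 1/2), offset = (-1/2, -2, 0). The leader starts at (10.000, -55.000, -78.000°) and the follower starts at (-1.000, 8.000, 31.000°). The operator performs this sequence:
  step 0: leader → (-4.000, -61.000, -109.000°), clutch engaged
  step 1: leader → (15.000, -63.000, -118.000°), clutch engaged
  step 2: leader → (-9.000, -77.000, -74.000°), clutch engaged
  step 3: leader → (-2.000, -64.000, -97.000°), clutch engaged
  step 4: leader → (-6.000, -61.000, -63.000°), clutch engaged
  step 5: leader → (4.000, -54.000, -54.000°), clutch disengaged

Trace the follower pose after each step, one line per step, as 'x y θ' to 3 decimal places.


-15.500 -3.000 15.500
3.000 -8.000 11.000
-21.500 -31.000 33.000
-15.000 -13.500 21.500
-19.500 -11.000 38.500
-19.500 -11.000 38.500

step 0: Δleader=(-14.000, -6.000, -31.000°), engaged; cmd=(-14.500, -11.000, -15.500°) → follower=(-15.500, -3.000, 15.500°)
step 1: Δleader=(19.000, -2.000, -9.000°), engaged; cmd=(18.500, -5.000, -4.500°) → follower=(3.000, -8.000, 11.000°)
step 2: Δleader=(-24.000, -14.000, 44.000°), engaged; cmd=(-24.500, -23.000, 22.000°) → follower=(-21.500, -31.000, 33.000°)
step 3: Δleader=(7.000, 13.000, -23.000°), engaged; cmd=(6.500, 17.500, -11.500°) → follower=(-15.000, -13.500, 21.500°)
step 4: Δleader=(-4.000, 3.000, 34.000°), engaged; cmd=(-4.500, 2.500, 17.000°) → follower=(-19.500, -11.000, 38.500°)
step 5: Δleader=(10.000, 7.000, 9.000°), disengaged; cmd=(0,0,0) → follower holds at (-19.500, -11.000, 38.500°)


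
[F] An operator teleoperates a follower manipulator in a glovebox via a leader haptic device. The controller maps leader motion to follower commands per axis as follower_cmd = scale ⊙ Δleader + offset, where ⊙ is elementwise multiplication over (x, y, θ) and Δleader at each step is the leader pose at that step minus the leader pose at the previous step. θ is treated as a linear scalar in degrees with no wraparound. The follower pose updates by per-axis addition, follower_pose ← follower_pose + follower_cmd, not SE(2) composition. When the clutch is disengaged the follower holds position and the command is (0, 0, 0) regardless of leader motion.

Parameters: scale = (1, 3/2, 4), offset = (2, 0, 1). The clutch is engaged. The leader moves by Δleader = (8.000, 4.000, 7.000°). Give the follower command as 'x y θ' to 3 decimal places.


10.000 6.000 29.000

axis x: 1·8.000 + 2 = 10.000
axis y: 3/2·4.000 + 0 = 6.000
axis θ: 4·7.000 + 1 = 29.000


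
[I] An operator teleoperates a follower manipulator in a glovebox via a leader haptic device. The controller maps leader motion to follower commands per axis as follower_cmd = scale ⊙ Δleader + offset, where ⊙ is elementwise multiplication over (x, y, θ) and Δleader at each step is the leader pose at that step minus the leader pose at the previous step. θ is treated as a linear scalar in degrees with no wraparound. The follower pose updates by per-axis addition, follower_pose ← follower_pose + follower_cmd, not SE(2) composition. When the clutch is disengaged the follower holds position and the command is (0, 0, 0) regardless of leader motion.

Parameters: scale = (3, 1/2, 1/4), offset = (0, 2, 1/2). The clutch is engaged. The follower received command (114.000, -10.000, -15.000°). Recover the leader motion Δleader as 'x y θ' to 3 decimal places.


38.000 -24.000 -62.000

axis x: (114.000 − 0) / (3) = 38.000
axis y: (-10.000 − 2) / (1/2) = -24.000
axis θ: (-15.000 − 1/2) / (1/4) = -62.000


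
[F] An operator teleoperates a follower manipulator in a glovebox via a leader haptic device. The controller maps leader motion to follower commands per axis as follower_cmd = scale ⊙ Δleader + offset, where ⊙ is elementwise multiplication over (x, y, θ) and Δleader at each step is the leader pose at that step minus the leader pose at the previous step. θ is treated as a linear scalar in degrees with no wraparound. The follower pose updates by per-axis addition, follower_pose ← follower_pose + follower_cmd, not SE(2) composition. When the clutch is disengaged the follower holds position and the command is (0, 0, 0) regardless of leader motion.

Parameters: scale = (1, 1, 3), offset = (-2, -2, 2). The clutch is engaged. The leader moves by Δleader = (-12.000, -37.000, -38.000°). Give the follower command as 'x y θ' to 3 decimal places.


-14.000 -39.000 -112.000

axis x: 1·-12.000 + -2 = -14.000
axis y: 1·-37.000 + -2 = -39.000
axis θ: 3·-38.000 + 2 = -112.000


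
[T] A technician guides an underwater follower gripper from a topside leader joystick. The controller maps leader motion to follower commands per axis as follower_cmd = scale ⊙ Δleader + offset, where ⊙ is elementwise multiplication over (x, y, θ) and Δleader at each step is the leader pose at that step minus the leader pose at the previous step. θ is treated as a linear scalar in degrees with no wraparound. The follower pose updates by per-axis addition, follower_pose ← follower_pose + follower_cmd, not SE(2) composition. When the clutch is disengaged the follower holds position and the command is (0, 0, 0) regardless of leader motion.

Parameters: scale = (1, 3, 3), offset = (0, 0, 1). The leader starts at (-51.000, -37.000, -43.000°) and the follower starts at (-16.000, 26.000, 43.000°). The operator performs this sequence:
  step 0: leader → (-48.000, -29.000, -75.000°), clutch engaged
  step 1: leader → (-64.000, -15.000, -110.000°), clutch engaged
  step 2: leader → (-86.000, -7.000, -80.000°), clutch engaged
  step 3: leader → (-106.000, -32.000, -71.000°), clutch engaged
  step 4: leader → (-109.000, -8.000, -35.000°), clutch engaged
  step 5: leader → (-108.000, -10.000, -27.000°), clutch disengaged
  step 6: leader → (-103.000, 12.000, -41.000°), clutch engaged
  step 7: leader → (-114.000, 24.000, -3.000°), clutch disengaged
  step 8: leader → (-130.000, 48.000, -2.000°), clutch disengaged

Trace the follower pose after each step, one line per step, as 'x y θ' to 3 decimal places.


-13.000 50.000 -52.000
-29.000 92.000 -156.000
-51.000 116.000 -65.000
-71.000 41.000 -37.000
-74.000 113.000 72.000
-74.000 113.000 72.000
-69.000 179.000 31.000
-69.000 179.000 31.000
-69.000 179.000 31.000

step 0: Δleader=(3.000, 8.000, -32.000°), engaged; cmd=(3.000, 24.000, -95.000°) → follower=(-13.000, 50.000, -52.000°)
step 1: Δleader=(-16.000, 14.000, -35.000°), engaged; cmd=(-16.000, 42.000, -104.000°) → follower=(-29.000, 92.000, -156.000°)
step 2: Δleader=(-22.000, 8.000, 30.000°), engaged; cmd=(-22.000, 24.000, 91.000°) → follower=(-51.000, 116.000, -65.000°)
step 3: Δleader=(-20.000, -25.000, 9.000°), engaged; cmd=(-20.000, -75.000, 28.000°) → follower=(-71.000, 41.000, -37.000°)
step 4: Δleader=(-3.000, 24.000, 36.000°), engaged; cmd=(-3.000, 72.000, 109.000°) → follower=(-74.000, 113.000, 72.000°)
step 5: Δleader=(1.000, -2.000, 8.000°), disengaged; cmd=(0,0,0) → follower holds at (-74.000, 113.000, 72.000°)
step 6: Δleader=(5.000, 22.000, -14.000°), engaged; cmd=(5.000, 66.000, -41.000°) → follower=(-69.000, 179.000, 31.000°)
step 7: Δleader=(-11.000, 12.000, 38.000°), disengaged; cmd=(0,0,0) → follower holds at (-69.000, 179.000, 31.000°)
step 8: Δleader=(-16.000, 24.000, 1.000°), disengaged; cmd=(0,0,0) → follower holds at (-69.000, 179.000, 31.000°)


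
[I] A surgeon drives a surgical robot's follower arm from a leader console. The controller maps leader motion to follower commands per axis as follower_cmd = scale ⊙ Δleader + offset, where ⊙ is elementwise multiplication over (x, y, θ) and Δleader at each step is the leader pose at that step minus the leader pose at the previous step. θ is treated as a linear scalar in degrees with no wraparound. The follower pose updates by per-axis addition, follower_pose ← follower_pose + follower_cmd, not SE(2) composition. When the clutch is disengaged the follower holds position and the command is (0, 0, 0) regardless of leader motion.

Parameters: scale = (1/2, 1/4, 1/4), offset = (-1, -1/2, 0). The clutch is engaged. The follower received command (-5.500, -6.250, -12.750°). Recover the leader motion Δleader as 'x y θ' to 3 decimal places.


-9.000 -23.000 -51.000

axis x: (-5.500 − -1) / (1/2) = -9.000
axis y: (-6.250 − -1/2) / (1/4) = -23.000
axis θ: (-12.750 − 0) / (1/4) = -51.000


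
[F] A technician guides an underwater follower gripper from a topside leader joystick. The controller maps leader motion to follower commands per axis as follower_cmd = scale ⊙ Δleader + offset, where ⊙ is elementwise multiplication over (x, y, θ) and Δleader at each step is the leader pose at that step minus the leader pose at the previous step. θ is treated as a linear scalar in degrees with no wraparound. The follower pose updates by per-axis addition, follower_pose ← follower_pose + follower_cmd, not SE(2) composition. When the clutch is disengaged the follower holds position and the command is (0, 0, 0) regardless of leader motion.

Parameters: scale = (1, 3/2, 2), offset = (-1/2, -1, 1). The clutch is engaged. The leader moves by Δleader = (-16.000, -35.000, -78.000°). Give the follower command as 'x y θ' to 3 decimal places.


axis x: 1·-16.000 + -1/2 = -16.500
axis y: 3/2·-35.000 + -1 = -53.500
axis θ: 2·-78.000 + 1 = -155.000

-16.500 -53.500 -155.000


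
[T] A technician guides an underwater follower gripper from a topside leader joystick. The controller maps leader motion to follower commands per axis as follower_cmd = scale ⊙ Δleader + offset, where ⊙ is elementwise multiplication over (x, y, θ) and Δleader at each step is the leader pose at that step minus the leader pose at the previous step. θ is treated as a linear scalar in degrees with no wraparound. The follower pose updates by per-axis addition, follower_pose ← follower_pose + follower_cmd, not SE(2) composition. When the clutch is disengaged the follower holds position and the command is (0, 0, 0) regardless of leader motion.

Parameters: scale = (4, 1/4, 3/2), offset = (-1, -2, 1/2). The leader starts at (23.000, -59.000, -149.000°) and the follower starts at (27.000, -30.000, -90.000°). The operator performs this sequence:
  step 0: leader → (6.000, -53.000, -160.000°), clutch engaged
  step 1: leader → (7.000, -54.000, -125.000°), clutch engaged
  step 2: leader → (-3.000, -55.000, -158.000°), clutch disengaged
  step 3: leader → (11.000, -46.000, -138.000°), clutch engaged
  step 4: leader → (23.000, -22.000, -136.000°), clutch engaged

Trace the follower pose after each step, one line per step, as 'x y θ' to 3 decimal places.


step 0: Δleader=(-17.000, 6.000, -11.000°), engaged; cmd=(-69.000, -0.500, -16.000°) → follower=(-42.000, -30.500, -106.000°)
step 1: Δleader=(1.000, -1.000, 35.000°), engaged; cmd=(3.000, -2.250, 53.000°) → follower=(-39.000, -32.750, -53.000°)
step 2: Δleader=(-10.000, -1.000, -33.000°), disengaged; cmd=(0,0,0) → follower holds at (-39.000, -32.750, -53.000°)
step 3: Δleader=(14.000, 9.000, 20.000°), engaged; cmd=(55.000, 0.250, 30.500°) → follower=(16.000, -32.500, -22.500°)
step 4: Δleader=(12.000, 24.000, 2.000°), engaged; cmd=(47.000, 4.000, 3.500°) → follower=(63.000, -28.500, -19.000°)

-42.000 -30.500 -106.000
-39.000 -32.750 -53.000
-39.000 -32.750 -53.000
16.000 -32.500 -22.500
63.000 -28.500 -19.000


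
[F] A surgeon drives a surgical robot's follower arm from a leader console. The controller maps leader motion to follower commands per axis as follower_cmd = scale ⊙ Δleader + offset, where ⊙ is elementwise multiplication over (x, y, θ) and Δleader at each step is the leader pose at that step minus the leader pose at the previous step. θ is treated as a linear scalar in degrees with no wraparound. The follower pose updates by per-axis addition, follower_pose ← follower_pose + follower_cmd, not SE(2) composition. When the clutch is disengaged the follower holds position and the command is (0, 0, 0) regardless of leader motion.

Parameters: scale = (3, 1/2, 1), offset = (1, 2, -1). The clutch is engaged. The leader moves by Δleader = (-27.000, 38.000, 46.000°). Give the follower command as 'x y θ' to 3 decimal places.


-80.000 21.000 45.000

axis x: 3·-27.000 + 1 = -80.000
axis y: 1/2·38.000 + 2 = 21.000
axis θ: 1·46.000 + -1 = 45.000


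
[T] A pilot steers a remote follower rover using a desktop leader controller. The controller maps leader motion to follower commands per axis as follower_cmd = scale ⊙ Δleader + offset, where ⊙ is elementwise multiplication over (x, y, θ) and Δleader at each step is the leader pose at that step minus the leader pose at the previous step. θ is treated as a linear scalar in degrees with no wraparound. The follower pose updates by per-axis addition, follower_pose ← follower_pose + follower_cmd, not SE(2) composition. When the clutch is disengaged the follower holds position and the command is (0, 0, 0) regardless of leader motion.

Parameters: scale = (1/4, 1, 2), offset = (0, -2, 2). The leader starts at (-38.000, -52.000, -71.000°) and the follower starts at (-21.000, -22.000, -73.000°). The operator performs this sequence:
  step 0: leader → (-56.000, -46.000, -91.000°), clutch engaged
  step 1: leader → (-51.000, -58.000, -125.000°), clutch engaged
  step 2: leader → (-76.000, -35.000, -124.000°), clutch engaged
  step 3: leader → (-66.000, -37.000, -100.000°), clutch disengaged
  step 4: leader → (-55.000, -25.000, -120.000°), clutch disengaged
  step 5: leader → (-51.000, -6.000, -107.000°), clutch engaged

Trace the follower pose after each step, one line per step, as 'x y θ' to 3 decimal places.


step 0: Δleader=(-18.000, 6.000, -20.000°), engaged; cmd=(-4.500, 4.000, -38.000°) → follower=(-25.500, -18.000, -111.000°)
step 1: Δleader=(5.000, -12.000, -34.000°), engaged; cmd=(1.250, -14.000, -66.000°) → follower=(-24.250, -32.000, -177.000°)
step 2: Δleader=(-25.000, 23.000, 1.000°), engaged; cmd=(-6.250, 21.000, 4.000°) → follower=(-30.500, -11.000, -173.000°)
step 3: Δleader=(10.000, -2.000, 24.000°), disengaged; cmd=(0,0,0) → follower holds at (-30.500, -11.000, -173.000°)
step 4: Δleader=(11.000, 12.000, -20.000°), disengaged; cmd=(0,0,0) → follower holds at (-30.500, -11.000, -173.000°)
step 5: Δleader=(4.000, 19.000, 13.000°), engaged; cmd=(1.000, 17.000, 28.000°) → follower=(-29.500, 6.000, -145.000°)

-25.500 -18.000 -111.000
-24.250 -32.000 -177.000
-30.500 -11.000 -173.000
-30.500 -11.000 -173.000
-30.500 -11.000 -173.000
-29.500 6.000 -145.000


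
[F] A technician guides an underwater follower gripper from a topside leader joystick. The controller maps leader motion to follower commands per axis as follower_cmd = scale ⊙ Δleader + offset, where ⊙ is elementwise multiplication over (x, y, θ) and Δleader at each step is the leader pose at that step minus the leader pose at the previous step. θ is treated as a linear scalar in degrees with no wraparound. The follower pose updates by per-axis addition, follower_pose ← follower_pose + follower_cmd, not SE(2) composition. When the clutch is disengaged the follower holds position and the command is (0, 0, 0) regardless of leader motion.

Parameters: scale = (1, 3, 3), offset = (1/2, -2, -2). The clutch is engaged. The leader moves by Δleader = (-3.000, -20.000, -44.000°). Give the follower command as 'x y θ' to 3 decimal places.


axis x: 1·-3.000 + 1/2 = -2.500
axis y: 3·-20.000 + -2 = -62.000
axis θ: 3·-44.000 + -2 = -134.000

-2.500 -62.000 -134.000


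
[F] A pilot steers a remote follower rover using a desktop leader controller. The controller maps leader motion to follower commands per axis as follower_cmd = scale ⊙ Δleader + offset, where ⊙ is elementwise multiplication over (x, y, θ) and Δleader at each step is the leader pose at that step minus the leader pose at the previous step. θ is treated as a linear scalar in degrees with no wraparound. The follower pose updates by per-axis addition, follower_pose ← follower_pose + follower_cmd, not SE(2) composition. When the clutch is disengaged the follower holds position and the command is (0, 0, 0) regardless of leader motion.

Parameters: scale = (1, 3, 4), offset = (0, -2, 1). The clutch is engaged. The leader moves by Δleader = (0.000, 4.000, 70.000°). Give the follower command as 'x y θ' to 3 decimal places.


axis x: 1·0.000 + 0 = 0.000
axis y: 3·4.000 + -2 = 10.000
axis θ: 4·70.000 + 1 = 281.000

0.000 10.000 281.000


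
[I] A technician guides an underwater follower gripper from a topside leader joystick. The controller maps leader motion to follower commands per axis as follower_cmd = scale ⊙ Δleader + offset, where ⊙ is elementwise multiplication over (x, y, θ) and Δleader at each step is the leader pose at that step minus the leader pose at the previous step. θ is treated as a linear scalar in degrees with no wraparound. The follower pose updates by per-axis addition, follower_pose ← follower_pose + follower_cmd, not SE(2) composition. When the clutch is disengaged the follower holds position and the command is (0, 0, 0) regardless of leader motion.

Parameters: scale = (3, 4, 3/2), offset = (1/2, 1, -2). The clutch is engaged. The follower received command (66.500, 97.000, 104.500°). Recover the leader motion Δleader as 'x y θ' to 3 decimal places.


axis x: (66.500 − 1/2) / (3) = 22.000
axis y: (97.000 − 1) / (4) = 24.000
axis θ: (104.500 − -2) / (3/2) = 71.000

22.000 24.000 71.000


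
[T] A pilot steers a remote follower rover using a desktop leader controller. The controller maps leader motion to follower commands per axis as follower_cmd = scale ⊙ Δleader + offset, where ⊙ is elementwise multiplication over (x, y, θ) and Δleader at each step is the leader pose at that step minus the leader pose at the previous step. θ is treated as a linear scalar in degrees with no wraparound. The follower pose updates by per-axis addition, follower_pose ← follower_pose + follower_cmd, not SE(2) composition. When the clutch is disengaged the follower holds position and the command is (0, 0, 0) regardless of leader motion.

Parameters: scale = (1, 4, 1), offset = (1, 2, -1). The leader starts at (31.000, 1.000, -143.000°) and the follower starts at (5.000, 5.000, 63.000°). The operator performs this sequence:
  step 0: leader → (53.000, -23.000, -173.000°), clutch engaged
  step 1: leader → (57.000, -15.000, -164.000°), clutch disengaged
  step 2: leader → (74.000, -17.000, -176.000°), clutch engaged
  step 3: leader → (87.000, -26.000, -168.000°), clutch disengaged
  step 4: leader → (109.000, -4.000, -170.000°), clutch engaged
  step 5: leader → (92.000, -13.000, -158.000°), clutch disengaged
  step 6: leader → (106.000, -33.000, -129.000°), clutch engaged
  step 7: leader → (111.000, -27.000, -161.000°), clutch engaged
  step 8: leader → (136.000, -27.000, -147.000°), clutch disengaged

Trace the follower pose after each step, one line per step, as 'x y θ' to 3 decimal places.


28.000 -89.000 32.000
28.000 -89.000 32.000
46.000 -95.000 19.000
46.000 -95.000 19.000
69.000 -5.000 16.000
69.000 -5.000 16.000
84.000 -83.000 44.000
90.000 -57.000 11.000
90.000 -57.000 11.000

step 0: Δleader=(22.000, -24.000, -30.000°), engaged; cmd=(23.000, -94.000, -31.000°) → follower=(28.000, -89.000, 32.000°)
step 1: Δleader=(4.000, 8.000, 9.000°), disengaged; cmd=(0,0,0) → follower holds at (28.000, -89.000, 32.000°)
step 2: Δleader=(17.000, -2.000, -12.000°), engaged; cmd=(18.000, -6.000, -13.000°) → follower=(46.000, -95.000, 19.000°)
step 3: Δleader=(13.000, -9.000, 8.000°), disengaged; cmd=(0,0,0) → follower holds at (46.000, -95.000, 19.000°)
step 4: Δleader=(22.000, 22.000, -2.000°), engaged; cmd=(23.000, 90.000, -3.000°) → follower=(69.000, -5.000, 16.000°)
step 5: Δleader=(-17.000, -9.000, 12.000°), disengaged; cmd=(0,0,0) → follower holds at (69.000, -5.000, 16.000°)
step 6: Δleader=(14.000, -20.000, 29.000°), engaged; cmd=(15.000, -78.000, 28.000°) → follower=(84.000, -83.000, 44.000°)
step 7: Δleader=(5.000, 6.000, -32.000°), engaged; cmd=(6.000, 26.000, -33.000°) → follower=(90.000, -57.000, 11.000°)
step 8: Δleader=(25.000, 0.000, 14.000°), disengaged; cmd=(0,0,0) → follower holds at (90.000, -57.000, 11.000°)


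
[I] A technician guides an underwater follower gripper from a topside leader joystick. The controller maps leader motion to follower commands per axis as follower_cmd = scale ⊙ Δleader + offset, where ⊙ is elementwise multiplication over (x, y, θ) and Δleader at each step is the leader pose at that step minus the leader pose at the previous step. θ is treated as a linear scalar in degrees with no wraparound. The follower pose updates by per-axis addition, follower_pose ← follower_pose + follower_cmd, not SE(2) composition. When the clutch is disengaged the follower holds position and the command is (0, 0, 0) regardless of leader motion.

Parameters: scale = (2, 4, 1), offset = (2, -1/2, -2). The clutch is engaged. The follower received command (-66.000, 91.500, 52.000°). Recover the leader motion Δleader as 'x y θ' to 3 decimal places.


-34.000 23.000 54.000

axis x: (-66.000 − 2) / (2) = -34.000
axis y: (91.500 − -1/2) / (4) = 23.000
axis θ: (52.000 − -2) / (1) = 54.000


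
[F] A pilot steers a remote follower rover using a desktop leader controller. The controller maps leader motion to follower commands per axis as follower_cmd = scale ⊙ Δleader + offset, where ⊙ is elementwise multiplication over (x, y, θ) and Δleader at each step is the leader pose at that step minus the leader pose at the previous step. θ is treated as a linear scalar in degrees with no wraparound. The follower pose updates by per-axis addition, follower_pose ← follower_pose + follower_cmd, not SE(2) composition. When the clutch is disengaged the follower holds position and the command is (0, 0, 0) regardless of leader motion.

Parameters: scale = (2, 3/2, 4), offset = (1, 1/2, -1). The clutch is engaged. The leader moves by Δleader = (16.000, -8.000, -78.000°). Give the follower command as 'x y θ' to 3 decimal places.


axis x: 2·16.000 + 1 = 33.000
axis y: 3/2·-8.000 + 1/2 = -11.500
axis θ: 4·-78.000 + -1 = -313.000

33.000 -11.500 -313.000


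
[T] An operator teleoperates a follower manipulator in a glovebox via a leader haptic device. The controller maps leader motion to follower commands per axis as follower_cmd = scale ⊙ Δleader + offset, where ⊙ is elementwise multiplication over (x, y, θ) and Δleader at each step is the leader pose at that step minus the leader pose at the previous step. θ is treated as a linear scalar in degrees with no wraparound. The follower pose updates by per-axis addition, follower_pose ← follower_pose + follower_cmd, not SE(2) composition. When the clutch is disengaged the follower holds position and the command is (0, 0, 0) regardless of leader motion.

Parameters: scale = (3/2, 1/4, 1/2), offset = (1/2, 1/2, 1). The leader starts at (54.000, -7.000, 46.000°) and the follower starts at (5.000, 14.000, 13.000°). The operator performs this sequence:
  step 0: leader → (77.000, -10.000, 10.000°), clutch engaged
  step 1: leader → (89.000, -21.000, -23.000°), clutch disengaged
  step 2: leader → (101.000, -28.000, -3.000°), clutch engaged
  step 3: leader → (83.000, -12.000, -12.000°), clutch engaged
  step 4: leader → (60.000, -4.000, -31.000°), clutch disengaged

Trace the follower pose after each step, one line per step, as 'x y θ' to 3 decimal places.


step 0: Δleader=(23.000, -3.000, -36.000°), engaged; cmd=(35.000, -0.250, -17.000°) → follower=(40.000, 13.750, -4.000°)
step 1: Δleader=(12.000, -11.000, -33.000°), disengaged; cmd=(0,0,0) → follower holds at (40.000, 13.750, -4.000°)
step 2: Δleader=(12.000, -7.000, 20.000°), engaged; cmd=(18.500, -1.250, 11.000°) → follower=(58.500, 12.500, 7.000°)
step 3: Δleader=(-18.000, 16.000, -9.000°), engaged; cmd=(-26.500, 4.500, -3.500°) → follower=(32.000, 17.000, 3.500°)
step 4: Δleader=(-23.000, 8.000, -19.000°), disengaged; cmd=(0,0,0) → follower holds at (32.000, 17.000, 3.500°)

40.000 13.750 -4.000
40.000 13.750 -4.000
58.500 12.500 7.000
32.000 17.000 3.500
32.000 17.000 3.500


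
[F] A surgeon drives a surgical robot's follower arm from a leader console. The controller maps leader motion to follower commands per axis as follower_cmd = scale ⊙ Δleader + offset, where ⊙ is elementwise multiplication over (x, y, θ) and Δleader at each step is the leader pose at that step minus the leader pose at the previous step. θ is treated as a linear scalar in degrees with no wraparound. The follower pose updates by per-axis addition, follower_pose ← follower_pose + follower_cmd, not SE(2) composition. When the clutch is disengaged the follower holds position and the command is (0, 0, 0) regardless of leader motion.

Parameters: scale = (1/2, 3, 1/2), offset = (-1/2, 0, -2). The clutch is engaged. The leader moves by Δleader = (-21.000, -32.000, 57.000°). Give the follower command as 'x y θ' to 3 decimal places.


axis x: 1/2·-21.000 + -1/2 = -11.000
axis y: 3·-32.000 + 0 = -96.000
axis θ: 1/2·57.000 + -2 = 26.500

-11.000 -96.000 26.500
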